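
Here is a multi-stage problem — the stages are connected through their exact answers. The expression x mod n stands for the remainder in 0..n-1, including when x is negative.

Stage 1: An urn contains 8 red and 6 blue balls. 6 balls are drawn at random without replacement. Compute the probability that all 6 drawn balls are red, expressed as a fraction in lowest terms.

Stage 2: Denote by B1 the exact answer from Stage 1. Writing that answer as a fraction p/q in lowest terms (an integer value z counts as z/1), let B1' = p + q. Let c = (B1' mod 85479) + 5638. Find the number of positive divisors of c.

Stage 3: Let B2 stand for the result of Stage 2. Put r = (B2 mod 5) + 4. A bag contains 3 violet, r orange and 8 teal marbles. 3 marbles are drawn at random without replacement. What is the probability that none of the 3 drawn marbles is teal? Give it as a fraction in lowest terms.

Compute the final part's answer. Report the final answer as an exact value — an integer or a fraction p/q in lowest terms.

Stage 1: total draws C(14,6) = 3003; favorable C(8,6) = 28; P = 4/429; answer 4/429
Stage 2: B1 = 4/429; threaded value p + q = 433; c = 6071; 6071 = 13 * 467; number of divisors = (1+1) * (1+1) = 4; answer 4
Stage 3: B2 = 4; r = 8; total draws C(19,3) = 969; favorable C(11,3) = 165; P = 55/323; answer 55/323

55/323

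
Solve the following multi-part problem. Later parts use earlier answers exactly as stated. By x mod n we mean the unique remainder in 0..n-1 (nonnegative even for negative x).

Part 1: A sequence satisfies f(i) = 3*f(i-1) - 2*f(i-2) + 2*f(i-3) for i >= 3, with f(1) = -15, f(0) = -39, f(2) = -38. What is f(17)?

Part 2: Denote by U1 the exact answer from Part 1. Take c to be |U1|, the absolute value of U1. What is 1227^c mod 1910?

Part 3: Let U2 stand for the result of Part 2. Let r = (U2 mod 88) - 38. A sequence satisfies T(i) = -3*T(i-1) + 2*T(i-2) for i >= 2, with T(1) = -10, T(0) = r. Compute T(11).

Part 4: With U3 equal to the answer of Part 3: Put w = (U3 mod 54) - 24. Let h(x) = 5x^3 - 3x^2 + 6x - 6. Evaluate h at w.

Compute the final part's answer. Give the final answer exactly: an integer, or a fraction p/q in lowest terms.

Part 1: f(3) = 3*(-38) - 2*(-15) + 2*(-39) = -162; iterating: f(3)=-162, f(4)=-440, f(5)=-1072, f(6)=-2660, f(7)=-6716, f(8)=-16972, f(9)=-42804, f(10)=-107900, f(11)=-272036, f(12)=-685916, f(13)=-1729476, f(14)=-4360668, f(15)=-10994884, f(16)=-27722268, f(17)=-69898372; answer -69898372
Part 2: U1 = -69898372; c = 69898372; squarings mod 1910: 1227^1=1227, 1227^2=449, 1227^4=1051, 1227^8=621, 1227^16=1731, 1227^32=1481, 1227^64=681, 1227^128=1541, 1227^256=551, 1227^512=1821, 1227^1024=281, 1227^2048=651, 1227^4096=1691, 1227^8192=211, 1227^16384=591, 1227^32768=1661, 1227^65536=881, 1227^131072=701, 1227^262144=531, 1227^524288=1191, 1227^1048576=1261, 1227^2097152=1001, 1227^4194304=1161, 1227^8388608=1371, 1227^16777216=201, 1227^33554432=291, 1227^67108864=641; 1227^69898372 = 1227^4 * 1227^128 * 1227^4096 * 1227^32768 * 1227^131072 * 1227^524288 * 1227^2097152 * 1227^67108864 = 1481 (mod 1910); answer 1481
Part 3: U2 = 1481; r = 35; T(2) = -3*(-10) + 2*(35) = 100; iterating: T(2)=100, T(3)=-320, T(4)=1160, T(5)=-4120, T(6)=14680, T(7)=-52280, T(8)=186200, T(9)=-663160, T(10)=2361880, T(11)=-8411960; answer -8411960
Part 4: U3 = -8411960; w = 28; 5*(28)^3 - 3*(28)^2 + 6*(28)^1 - 6 = (109760) + (-2352) + (168) + (-6) = 107570; answer 107570

107570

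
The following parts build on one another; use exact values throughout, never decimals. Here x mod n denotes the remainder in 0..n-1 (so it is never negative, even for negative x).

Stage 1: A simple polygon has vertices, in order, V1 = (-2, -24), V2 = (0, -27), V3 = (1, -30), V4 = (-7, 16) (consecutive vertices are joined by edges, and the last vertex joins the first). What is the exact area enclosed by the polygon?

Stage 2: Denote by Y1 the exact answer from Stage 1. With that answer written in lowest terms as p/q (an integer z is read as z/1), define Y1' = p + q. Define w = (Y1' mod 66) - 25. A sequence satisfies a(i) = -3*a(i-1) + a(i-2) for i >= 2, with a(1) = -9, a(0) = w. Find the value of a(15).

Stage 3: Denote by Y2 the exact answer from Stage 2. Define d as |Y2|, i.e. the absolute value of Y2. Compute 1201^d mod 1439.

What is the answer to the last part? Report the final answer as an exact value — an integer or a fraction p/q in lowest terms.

862

Stage 1: cross terms: (-2*-27 - 0*-24)=54, (0*-30 - 1*-27)=27, (1*16 - -7*-30)=-194, (-7*-24 - -2*16)=200; twice the area = |87| = 87; area = 87/2; answer 87/2
Stage 2: Y1 = 87/2; threaded value p + q = 89; w = -2; a(2) = -3*(-9) + 1*(-2) = 25; iterating: a(2)=25, a(3)=-84, a(4)=277, a(5)=-915, a(6)=3022, a(7)=-9981, a(8)=32965, a(9)=-108876, a(10)=359593, a(11)=-1187655, a(12)=3922558, a(13)=-12955329, a(14)=42788545, a(15)=-141320964; answer -141320964
Stage 3: Y2 = -141320964; d = 141320964; squarings mod 1439: 1201^1=1201, 1201^2=523, 1201^4=119, 1201^8=1210, 1201^16=637, 1201^32=1410, 1201^64=841, 1201^128=732, 1201^256=516, 1201^512=41, 1201^1024=242, 1201^2048=1004, 1201^4096=716, 1201^8192=372, 1201^16384=240, 1201^32768=40, 1201^65536=161, 1201^131072=19, 1201^262144=361, 1201^524288=811, 1201^1048576=98, 1201^2097152=970, 1201^4194304=1233, 1201^8388608=705, 1201^16777216=570, 1201^33554432=1125, 1201^67108864=744, 1201^134217728=960; 1201^141320964 = 1201^4 * 1201^256 * 1201^512 * 1201^8192 * 1201^16384 * 1201^262144 * 1201^524288 * 1201^2097152 * 1201^4194304 * 1201^134217728 = 862 (mod 1439); answer 862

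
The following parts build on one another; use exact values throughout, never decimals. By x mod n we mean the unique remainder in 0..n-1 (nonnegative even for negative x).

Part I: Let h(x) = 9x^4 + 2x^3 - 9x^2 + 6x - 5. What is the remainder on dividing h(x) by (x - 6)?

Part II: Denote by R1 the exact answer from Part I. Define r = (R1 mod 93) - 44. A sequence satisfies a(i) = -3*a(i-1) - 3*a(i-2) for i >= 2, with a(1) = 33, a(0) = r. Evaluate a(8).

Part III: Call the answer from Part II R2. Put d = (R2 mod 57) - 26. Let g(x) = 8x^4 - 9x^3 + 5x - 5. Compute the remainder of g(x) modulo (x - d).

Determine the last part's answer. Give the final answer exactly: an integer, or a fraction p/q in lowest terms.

Part I: remainder = value at the root: 9*(6)^4 + 2*(6)^3 - 9*(6)^2 + 6*(6)^1 - 5 = (11664) + (432) + (-324) + (36) + (-5) = 11803; answer 11803
Part II: R1 = 11803; r = 41; a(2) = -3*(33) - 3*(41) = -222; iterating: a(2)=-222, a(3)=567, a(4)=-1035, a(5)=1404, a(6)=-1107, a(7)=-891, a(8)=5994; answer 5994
Part III: R2 = 5994; d = -17; remainder = value at the root: 8*(-17)^4 - 9*(-17)^3 + 5*(-17)^1 - 5 = (668168) + (44217) + (-85) + (-5) = 712295; answer 712295

712295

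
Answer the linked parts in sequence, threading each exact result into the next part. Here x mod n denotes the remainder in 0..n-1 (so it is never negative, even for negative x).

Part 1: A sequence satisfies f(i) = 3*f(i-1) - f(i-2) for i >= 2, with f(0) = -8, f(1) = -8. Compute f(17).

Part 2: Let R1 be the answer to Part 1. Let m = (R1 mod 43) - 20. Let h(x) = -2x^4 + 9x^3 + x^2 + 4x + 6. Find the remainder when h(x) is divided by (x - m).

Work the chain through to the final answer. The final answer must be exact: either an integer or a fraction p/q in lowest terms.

Part 1: f(2) = 3*(-8) - 1*(-8) = -16; iterating: f(2)=-16, f(3)=-40, f(4)=-104, f(5)=-272, f(6)=-712, f(7)=-1864, f(8)=-4880, f(9)=-12776, f(10)=-33448, f(11)=-87568, f(12)=-229256, f(13)=-600200, f(14)=-1571344, f(15)=-4113832, f(16)=-10770152, f(17)=-28196624; answer -28196624
Part 2: R1 = -28196624; m = 4; remainder = value at the root: -2*(4)^4 + 9*(4)^3 + 1*(4)^2 + 4*(4)^1 + 6 = (-512) + (576) + (16) + (16) + (6) = 102; answer 102

102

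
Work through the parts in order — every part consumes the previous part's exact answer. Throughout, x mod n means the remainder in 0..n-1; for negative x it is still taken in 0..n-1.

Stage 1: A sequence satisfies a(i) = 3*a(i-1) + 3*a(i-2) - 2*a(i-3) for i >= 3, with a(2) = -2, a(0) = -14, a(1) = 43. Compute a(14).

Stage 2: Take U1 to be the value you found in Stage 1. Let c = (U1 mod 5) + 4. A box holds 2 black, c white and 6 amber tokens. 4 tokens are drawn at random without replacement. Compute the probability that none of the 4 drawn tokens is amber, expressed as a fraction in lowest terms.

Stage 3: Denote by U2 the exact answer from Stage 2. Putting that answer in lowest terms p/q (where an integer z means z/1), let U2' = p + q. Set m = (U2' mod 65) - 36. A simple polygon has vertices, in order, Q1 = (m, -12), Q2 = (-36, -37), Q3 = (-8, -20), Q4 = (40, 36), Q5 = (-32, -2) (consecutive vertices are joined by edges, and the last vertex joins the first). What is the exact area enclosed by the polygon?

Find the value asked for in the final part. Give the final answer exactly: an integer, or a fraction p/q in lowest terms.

Stage 1: a(3) = 3*(-2) + 3*(43) - 2*(-14) = 151; iterating: a(3)=151, a(4)=361, a(5)=1540, a(6)=5401, a(7)=20101, a(8)=73426, a(9)=269779, a(10)=989413, a(11)=3630724, a(12)=13320853, a(13)=48875905, a(14)=179328826; answer 179328826
Stage 2: U1 = 179328826; c = 5; total draws C(13,4) = 715; favorable C(7,4) = 35; P = 7/143; answer 7/143
Stage 3: U2 = 7/143; threaded value p + q = 150; m = -16; cross terms: (-16*-37 - -36*-12)=160, (-36*-20 - -8*-37)=424, (-8*36 - 40*-20)=512, (40*-2 - -32*36)=1072, (-32*-12 - -16*-2)=352; twice the area = |2520| = 2520; area = 1260; answer 1260

1260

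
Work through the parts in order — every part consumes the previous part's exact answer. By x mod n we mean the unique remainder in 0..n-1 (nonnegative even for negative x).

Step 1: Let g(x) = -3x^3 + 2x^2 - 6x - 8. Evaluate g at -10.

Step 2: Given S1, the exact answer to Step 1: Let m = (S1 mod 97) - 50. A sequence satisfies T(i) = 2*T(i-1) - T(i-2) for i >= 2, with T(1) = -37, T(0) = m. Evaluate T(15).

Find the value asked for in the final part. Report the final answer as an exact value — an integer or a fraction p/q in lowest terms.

-569

Step 1: -3*(-10)^3 + 2*(-10)^2 - 6*(-10)^1 - 8 = (3000) + (200) + (60) + (-8) = 3252; answer 3252
Step 2: S1 = 3252; m = 1; T(2) = 2*(-37) - 1*(1) = -75; iterating: T(2)=-75, T(3)=-113, T(4)=-151, T(5)=-189, T(6)=-227, T(7)=-265, T(8)=-303, T(9)=-341, T(10)=-379, T(11)=-417, T(12)=-455, T(13)=-493, T(14)=-531, T(15)=-569; answer -569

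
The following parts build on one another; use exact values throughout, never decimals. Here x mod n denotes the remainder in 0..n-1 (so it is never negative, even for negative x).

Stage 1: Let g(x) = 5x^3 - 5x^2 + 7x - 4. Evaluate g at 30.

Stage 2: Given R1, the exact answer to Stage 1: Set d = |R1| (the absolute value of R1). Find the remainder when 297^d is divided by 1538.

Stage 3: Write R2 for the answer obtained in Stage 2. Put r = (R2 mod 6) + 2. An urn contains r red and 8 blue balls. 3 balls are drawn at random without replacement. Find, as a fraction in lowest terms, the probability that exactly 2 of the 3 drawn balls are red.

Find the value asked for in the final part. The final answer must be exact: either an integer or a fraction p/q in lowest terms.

24/65

Stage 1: 5*(30)^3 - 5*(30)^2 + 7*(30)^1 - 4 = (135000) + (-4500) + (210) + (-4) = 130706; answer 130706
Stage 2: R1 = 130706; d = 130706; squarings mod 1538: 297^1=297, 297^2=543, 297^4=1091, 297^8=1407, 297^16=243, 297^32=605, 297^64=1519, 297^128=361, 297^256=1129, 297^512=1177, 297^1024=1129, 297^2048=1177, 297^4096=1129, 297^8192=1177, 297^16384=1129, 297^32768=1177, 297^65536=1129; 297^130706 = 297^2 * 297^16 * 297^128 * 297^512 * 297^1024 * 297^2048 * 297^4096 * 297^8192 * 297^16384 * 297^32768 * 297^65536 = 191 (mod 1538); answer 191
Stage 3: R2 = 191; r = 7; total draws C(15,3) = 455; favorable C(7,2)*C(8,1) = 168; P = 24/65; answer 24/65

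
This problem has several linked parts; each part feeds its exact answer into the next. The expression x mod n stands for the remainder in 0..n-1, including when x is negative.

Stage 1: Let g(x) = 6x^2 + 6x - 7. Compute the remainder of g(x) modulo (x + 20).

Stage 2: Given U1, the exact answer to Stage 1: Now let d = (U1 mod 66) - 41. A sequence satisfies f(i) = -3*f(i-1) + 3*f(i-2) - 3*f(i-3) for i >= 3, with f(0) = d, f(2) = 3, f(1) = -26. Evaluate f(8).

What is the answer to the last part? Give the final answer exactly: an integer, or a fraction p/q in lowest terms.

54972

Stage 1: remainder = value at the root: 6*(-20)^2 + 6*(-20)^1 - 7 = (2400) + (-120) + (-7) = 2273; answer 2273
Stage 2: U1 = 2273; d = -12; f(3) = -3*(3) + 3*(-26) - 3*(-12) = -51; iterating: f(3)=-51, f(4)=240, f(5)=-882, f(6)=3519, f(7)=-13923, f(8)=54972; answer 54972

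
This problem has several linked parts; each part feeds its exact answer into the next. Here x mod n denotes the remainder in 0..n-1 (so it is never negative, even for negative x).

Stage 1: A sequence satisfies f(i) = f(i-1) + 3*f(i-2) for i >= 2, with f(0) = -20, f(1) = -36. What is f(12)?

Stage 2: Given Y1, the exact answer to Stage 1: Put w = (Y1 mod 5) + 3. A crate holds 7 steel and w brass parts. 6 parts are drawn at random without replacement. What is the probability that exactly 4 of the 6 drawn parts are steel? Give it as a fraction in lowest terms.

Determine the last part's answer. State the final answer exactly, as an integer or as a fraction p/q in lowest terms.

1/2

Stage 1: f(2) = 1*(-36) + 3*(-20) = -96; iterating: f(2)=-96, f(3)=-204, f(4)=-492, f(5)=-1104, f(6)=-2580, f(7)=-5892, f(8)=-13632, f(9)=-31308, f(10)=-72204, f(11)=-166128, f(12)=-382740; answer -382740
Stage 2: Y1 = -382740; w = 3; total draws C(10,6) = 210; favorable C(7,4)*C(3,2) = 105; P = 1/2; answer 1/2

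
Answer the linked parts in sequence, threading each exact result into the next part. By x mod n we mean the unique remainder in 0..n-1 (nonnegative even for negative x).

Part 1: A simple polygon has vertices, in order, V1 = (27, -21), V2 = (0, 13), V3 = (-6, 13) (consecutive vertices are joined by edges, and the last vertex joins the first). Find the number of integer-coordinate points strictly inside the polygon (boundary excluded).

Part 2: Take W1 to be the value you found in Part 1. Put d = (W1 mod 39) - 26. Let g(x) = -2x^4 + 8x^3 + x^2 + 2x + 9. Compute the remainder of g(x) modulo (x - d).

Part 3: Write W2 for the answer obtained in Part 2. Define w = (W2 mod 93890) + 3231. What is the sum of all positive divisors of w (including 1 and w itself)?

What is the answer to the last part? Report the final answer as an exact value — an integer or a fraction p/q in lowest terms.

113880

Part 1: cross terms: (27*13 - 0*-21)=351, (0*13 - -6*13)=78, (-6*-21 - 27*13)=-225; twice the area = |204| = 204; area = 102; boundary points = 1 + 6 + 1 = 8; strictly interior points = area - boundary/2 + 1 = 99; answer 99
Part 2: W1 = 99; d = -5; remainder = value at the root: -2*(-5)^4 + 8*(-5)^3 + 1*(-5)^2 + 2*(-5)^1 + 9 = (-1250) + (-1000) + (25) + (-10) + (9) = -2226; answer -2226
Part 3: W2 = -2226; w = 94895; 94895 = 5 * 18979; sigma = (1 + 5) * (1 + 18979) = 6 * 18980 = 113880; answer 113880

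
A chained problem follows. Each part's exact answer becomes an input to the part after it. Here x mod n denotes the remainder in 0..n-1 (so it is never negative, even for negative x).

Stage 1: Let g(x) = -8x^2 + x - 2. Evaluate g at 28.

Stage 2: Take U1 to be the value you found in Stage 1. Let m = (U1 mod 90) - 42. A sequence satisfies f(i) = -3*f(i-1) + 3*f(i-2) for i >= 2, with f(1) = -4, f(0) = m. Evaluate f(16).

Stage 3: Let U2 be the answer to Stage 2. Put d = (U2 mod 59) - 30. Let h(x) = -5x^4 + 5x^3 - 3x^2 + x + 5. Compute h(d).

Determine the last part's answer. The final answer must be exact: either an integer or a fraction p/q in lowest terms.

-1591459

Stage 1: -8*(28)^2 + 1*(28)^1 - 2 = (-6272) + (28) + (-2) = -6246; answer -6246
Stage 2: U1 = -6246; m = 12; f(2) = -3*(-4) + 3*(12) = 48; iterating: f(2)=48, f(3)=-156, f(4)=612, f(5)=-2304, f(6)=8748, f(7)=-33156, f(8)=125712, f(9)=-476604, f(10)=1806948, f(11)=-6850656, f(12)=25972812, f(13)=-98470404, f(14)=373329648, f(15)=-1415400156, f(16)=5366189412; answer 5366189412
Stage 3: U2 = 5366189412; d = 24; -5*(24)^4 + 5*(24)^3 - 3*(24)^2 + 1*(24)^1 + 5 = (-1658880) + (69120) + (-1728) + (24) + (5) = -1591459; answer -1591459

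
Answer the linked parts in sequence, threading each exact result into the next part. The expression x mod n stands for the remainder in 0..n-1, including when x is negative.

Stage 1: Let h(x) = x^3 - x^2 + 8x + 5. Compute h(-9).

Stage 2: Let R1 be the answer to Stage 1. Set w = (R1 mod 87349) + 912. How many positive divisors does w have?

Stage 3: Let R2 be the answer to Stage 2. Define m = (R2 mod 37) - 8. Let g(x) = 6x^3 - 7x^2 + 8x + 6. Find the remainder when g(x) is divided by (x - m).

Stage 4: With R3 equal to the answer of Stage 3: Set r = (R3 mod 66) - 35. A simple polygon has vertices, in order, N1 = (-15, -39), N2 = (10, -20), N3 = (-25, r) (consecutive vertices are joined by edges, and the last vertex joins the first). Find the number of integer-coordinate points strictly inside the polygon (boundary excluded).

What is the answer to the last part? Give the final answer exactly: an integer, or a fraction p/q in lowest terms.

Stage 1: 1*(-9)^3 - 1*(-9)^2 + 8*(-9)^1 + 5 = (-729) + (-81) + (-72) + (5) = -877; answer -877
Stage 2: R1 = -877; w = 87384; 87384 = 2^3 * 3 * 11 * 331; number of divisors = (3+1) * (1+1) * (1+1) * (1+1) = 32; answer 32
Stage 3: R2 = 32; m = 24; remainder = value at the root: 6*(24)^3 - 7*(24)^2 + 8*(24)^1 + 6 = (82944) + (-4032) + (192) + (6) = 79110; answer 79110
Stage 4: R3 = 79110; r = 7; cross terms: (-15*-20 - 10*-39)=690, (10*7 - -25*-20)=-430, (-25*-39 - -15*7)=1080; twice the area = |1340| = 1340; area = 670; boundary points = 1 + 1 + 2 = 4; strictly interior points = area - boundary/2 + 1 = 669; answer 669

669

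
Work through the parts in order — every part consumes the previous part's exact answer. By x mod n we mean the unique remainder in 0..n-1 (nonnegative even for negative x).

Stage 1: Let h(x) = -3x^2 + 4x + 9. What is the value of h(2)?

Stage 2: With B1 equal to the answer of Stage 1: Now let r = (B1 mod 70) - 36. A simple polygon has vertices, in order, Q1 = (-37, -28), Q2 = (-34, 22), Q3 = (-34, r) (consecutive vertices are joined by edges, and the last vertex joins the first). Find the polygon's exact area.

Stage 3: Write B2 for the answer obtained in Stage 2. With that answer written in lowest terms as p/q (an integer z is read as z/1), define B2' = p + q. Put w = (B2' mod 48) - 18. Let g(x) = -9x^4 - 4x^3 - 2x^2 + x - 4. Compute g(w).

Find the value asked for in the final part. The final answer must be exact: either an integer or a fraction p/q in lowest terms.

Stage 1: -3*(2)^2 + 4*(2)^1 + 9 = (-12) + (8) + (9) = 5; answer 5
Stage 2: B1 = 5; r = -31; cross terms: (-37*22 - -34*-28)=-1766, (-34*-31 - -34*22)=1802, (-34*-28 - -37*-31)=-195; twice the area = |-159| = 159; area = 159/2; answer 159/2
Stage 3: B2 = 159/2; threaded value p + q = 161; w = -1; -9*(-1)^4 - 4*(-1)^3 - 2*(-1)^2 + 1*(-1)^1 - 4 = (-9) + (4) + (-2) + (-1) + (-4) = -12; answer -12

-12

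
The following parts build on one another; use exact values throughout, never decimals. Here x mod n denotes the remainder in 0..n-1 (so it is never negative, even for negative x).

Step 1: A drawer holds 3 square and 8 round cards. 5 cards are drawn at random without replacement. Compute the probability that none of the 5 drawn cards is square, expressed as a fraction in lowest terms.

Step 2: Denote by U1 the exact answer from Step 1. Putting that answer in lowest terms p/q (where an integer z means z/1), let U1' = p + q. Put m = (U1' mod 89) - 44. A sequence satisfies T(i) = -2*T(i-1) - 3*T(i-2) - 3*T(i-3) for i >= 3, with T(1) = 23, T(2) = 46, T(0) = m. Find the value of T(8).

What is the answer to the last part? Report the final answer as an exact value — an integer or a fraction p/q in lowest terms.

Step 1: total draws C(11,5) = 462; favorable C(8,5) = 56; P = 4/33; answer 4/33
Step 2: U1 = 4/33; threaded value p + q = 37; m = -7; T(3) = -2*(46) - 3*(23) - 3*(-7) = -140; iterating: T(3)=-140, T(4)=73, T(5)=136, T(6)=-71, T(7)=-485, T(8)=775; answer 775

775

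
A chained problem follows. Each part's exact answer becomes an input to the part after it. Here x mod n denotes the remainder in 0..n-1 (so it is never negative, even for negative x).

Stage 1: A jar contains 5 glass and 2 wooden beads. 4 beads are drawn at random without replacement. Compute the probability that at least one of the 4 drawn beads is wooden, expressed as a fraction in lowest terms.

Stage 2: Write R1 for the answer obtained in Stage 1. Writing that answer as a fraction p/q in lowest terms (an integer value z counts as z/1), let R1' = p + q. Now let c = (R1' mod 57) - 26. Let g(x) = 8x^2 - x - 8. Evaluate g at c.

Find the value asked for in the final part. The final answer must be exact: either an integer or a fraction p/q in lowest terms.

1357

Stage 1: total draws C(7,4) = 35; complement C(5,4) = 5; favorable 35 - 5 = 30; P = 6/7; answer 6/7
Stage 2: R1 = 6/7; threaded value p + q = 13; c = -13; 8*(-13)^2 - 1*(-13)^1 - 8 = (1352) + (13) + (-8) = 1357; answer 1357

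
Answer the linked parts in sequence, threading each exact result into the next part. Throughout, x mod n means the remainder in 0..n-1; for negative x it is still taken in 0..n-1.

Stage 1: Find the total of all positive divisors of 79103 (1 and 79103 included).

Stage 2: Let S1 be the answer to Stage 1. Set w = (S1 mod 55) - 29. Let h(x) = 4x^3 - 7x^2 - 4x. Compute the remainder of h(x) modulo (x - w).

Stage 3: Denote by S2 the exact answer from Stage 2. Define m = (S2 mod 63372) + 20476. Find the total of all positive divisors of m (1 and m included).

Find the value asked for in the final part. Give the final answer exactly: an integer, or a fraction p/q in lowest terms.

Stage 1: 79103 is prime, so its only divisors are 1 and 79103; sigma = 1 + 79103 = 79104; answer 79104
Stage 2: S1 = 79104; w = -15; remainder = value at the root: 4*(-15)^3 - 7*(-15)^2 - 4*(-15)^1 = (-13500) + (-1575) + (60) = -15015; answer -15015
Stage 3: S2 = -15015; m = 68833; 68833 = 17 * 4049; sigma = (1 + 17) * (1 + 4049) = 18 * 4050 = 72900; answer 72900

72900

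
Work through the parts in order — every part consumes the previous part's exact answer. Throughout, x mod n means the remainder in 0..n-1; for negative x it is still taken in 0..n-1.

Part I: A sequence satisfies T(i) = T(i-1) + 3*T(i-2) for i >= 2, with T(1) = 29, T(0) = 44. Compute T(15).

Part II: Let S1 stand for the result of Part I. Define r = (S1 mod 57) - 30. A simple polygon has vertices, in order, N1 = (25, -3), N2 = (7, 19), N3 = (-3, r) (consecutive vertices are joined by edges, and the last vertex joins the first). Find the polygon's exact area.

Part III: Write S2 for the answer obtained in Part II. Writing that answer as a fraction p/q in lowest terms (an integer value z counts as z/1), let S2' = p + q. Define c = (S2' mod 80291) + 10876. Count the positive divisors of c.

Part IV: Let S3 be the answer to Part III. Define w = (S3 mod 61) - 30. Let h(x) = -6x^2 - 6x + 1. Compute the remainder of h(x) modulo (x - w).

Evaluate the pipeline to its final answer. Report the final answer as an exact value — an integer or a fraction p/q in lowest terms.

-3899

Part I: T(2) = 1*(29) + 3*(44) = 161; iterating: T(2)=161, T(3)=248, T(4)=731, T(5)=1475, T(6)=3668, T(7)=8093, T(8)=19097, T(9)=43376, T(10)=100667, T(11)=230795, T(12)=532796, T(13)=1225181, T(14)=2823569, T(15)=6499112; answer 6499112
Part II: S1 = 6499112; r = -1; cross terms: (25*19 - 7*-3)=496, (7*-1 - -3*19)=50, (-3*-3 - 25*-1)=34; twice the area = |580| = 580; area = 290; answer 290
Part III: S2 = 290; threaded value p + q = 291; c = 11167; 11167 = 13 * 859; number of divisors = (1+1) * (1+1) = 4; answer 4
Part IV: S3 = 4; w = -26; remainder = value at the root: -6*(-26)^2 - 6*(-26)^1 + 1 = (-4056) + (156) + (1) = -3899; answer -3899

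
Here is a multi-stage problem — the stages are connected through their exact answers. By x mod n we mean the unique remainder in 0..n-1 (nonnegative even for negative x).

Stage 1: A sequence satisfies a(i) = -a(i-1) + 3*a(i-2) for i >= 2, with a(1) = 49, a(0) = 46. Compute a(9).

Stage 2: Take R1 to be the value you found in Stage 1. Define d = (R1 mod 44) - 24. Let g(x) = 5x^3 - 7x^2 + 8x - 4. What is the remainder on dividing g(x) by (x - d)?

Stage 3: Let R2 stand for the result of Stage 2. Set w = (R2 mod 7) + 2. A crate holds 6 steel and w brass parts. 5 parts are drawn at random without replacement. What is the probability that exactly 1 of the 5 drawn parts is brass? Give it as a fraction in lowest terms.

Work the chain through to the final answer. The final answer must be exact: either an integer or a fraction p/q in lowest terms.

5/14

Stage 1: a(2) = -1*(49) + 3*(46) = 89; iterating: a(2)=89, a(3)=58, a(4)=209, a(5)=-35, a(6)=662, a(7)=-767, a(8)=2753, a(9)=-5054; answer -5054
Stage 2: R1 = -5054; d = -18; remainder = value at the root: 5*(-18)^3 - 7*(-18)^2 + 8*(-18)^1 - 4 = (-29160) + (-2268) + (-144) + (-4) = -31576; answer -31576
Stage 3: R2 = -31576; w = 3; total draws C(9,5) = 126; favorable C(3,1)*C(6,4) = 45; P = 5/14; answer 5/14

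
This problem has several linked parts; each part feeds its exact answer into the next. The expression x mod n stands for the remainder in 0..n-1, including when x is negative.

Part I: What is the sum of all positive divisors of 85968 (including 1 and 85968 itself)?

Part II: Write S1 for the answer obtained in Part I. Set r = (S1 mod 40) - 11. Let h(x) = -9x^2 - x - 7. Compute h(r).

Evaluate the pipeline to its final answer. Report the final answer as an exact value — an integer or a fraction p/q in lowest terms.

-1085

Part I: 85968 = 2^4 * 3^3 * 199; sigma = (1 + 2 + 4 + 8 + 16) * (1 + 3 + 9 + 27) * (1 + 199) = 31 * 40 * 200 = 248000; answer 248000
Part II: S1 = 248000; r = -11; -9*(-11)^2 - 1*(-11)^1 - 7 = (-1089) + (11) + (-7) = -1085; answer -1085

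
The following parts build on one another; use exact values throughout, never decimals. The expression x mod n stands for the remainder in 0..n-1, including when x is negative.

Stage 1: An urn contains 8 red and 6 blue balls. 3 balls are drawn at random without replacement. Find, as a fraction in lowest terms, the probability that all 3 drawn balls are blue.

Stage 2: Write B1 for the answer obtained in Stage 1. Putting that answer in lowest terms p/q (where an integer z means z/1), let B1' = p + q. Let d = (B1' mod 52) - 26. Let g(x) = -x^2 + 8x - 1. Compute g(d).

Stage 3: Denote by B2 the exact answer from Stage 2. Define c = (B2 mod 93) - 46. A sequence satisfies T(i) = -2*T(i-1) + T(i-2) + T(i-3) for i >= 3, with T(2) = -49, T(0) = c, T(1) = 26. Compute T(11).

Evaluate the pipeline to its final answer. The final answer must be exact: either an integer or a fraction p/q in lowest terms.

53123

Stage 1: total draws C(14,3) = 364; favorable C(6,3) = 20; P = 5/91; answer 5/91
Stage 2: B1 = 5/91; threaded value p + q = 96; d = 18; -1*(18)^2 + 8*(18)^1 - 1 = (-324) + (144) + (-1) = -181; answer -181
Stage 3: B2 = -181; c = -41; T(3) = -2*(-49) + 1*(26) + 1*(-41) = 83; iterating: T(3)=83, T(4)=-189, T(5)=412, T(6)=-930, T(7)=2083, T(8)=-4684, T(9)=10521, T(10)=-23643, T(11)=53123; answer 53123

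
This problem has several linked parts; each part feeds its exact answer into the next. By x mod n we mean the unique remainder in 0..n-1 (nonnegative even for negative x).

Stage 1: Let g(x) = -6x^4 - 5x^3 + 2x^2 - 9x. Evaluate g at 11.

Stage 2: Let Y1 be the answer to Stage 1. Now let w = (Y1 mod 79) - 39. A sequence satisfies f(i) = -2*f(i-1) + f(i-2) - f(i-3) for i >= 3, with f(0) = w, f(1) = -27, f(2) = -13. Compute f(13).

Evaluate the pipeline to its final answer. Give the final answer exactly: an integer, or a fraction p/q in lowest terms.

Stage 1: -6*(11)^4 - 5*(11)^3 + 2*(11)^2 - 9*(11)^1 = (-87846) + (-6655) + (242) + (-99) = -94358; answer -94358
Stage 2: Y1 = -94358; w = 8; f(3) = -2*(-13) + 1*(-27) - 1*(8) = -9; iterating: f(3)=-9, f(4)=32, f(5)=-60, f(6)=161, f(7)=-414, f(8)=1049, f(9)=-2673, f(10)=6809, f(11)=-17340, f(12)=44162, f(13)=-112473; answer -112473

-112473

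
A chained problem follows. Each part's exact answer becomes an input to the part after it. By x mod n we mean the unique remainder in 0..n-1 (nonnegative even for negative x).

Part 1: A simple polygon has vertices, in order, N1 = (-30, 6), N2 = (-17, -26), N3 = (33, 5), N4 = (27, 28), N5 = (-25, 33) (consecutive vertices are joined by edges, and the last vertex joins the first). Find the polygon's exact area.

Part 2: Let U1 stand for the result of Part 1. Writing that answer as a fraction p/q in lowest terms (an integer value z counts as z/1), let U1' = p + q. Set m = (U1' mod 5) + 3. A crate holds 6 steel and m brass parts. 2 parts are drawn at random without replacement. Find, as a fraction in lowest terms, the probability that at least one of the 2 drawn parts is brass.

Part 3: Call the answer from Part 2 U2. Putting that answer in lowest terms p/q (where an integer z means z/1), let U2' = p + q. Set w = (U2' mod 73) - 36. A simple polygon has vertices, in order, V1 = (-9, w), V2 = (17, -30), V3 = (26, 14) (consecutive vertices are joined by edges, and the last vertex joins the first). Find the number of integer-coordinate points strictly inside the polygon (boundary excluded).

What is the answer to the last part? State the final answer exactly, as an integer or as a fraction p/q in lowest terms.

Part 1: cross terms: (-30*-26 - -17*6)=882, (-17*5 - 33*-26)=773, (33*28 - 27*5)=789, (27*33 - -25*28)=1591, (-25*6 - -30*33)=840; twice the area = |4875| = 4875; area = 4875/2; answer 4875/2
Part 2: U1 = 4875/2; threaded value p + q = 4877; m = 5; total draws C(11,2) = 55; complement C(6,2) = 15; favorable 55 - 15 = 40; P = 8/11; answer 8/11
Part 3: U2 = 8/11; threaded value p + q = 19; w = -17; cross terms: (-9*-30 - 17*-17)=559, (17*14 - 26*-30)=1018, (26*-17 - -9*14)=-316; twice the area = |1261| = 1261; area = 1261/2; boundary points = 13 + 1 + 1 = 15; strictly interior points = area - boundary/2 + 1 = 624; answer 624

624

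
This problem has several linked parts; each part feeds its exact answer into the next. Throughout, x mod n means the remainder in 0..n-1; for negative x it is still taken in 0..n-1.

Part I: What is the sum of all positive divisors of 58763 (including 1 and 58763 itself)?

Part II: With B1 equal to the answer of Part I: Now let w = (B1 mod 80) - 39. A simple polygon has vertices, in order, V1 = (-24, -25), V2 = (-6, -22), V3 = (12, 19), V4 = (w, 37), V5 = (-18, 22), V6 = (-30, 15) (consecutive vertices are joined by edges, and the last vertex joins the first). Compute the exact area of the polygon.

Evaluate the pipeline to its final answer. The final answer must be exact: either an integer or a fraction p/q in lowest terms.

Part I: 58763 is prime, so its only divisors are 1 and 58763; sigma = 1 + 58763 = 58764; answer 58764
Part II: B1 = 58764; w = 5; cross terms: (-24*-22 - -6*-25)=378, (-6*19 - 12*-22)=150, (12*37 - 5*19)=349, (5*22 - -18*37)=776, (-18*15 - -30*22)=390, (-30*-25 - -24*15)=1110; twice the area = |3153| = 3153; area = 3153/2; answer 3153/2

3153/2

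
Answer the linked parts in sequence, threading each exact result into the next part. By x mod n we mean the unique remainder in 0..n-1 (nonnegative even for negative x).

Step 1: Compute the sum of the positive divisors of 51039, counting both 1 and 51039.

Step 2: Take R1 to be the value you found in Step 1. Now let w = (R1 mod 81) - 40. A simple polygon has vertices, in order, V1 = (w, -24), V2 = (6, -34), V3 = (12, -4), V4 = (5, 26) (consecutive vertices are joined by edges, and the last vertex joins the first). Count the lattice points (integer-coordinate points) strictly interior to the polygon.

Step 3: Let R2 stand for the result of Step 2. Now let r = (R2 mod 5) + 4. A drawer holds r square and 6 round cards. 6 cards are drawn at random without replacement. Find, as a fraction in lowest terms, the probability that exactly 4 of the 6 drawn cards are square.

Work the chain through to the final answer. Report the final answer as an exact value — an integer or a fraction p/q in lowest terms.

Step 1: 51039 = 3^2 * 53 * 107; sigma = (1 + 3 + 9) * (1 + 53) * (1 + 107) = 13 * 54 * 108 = 75816; answer 75816
Step 2: R1 = 75816; w = -40; cross terms: (-40*-34 - 6*-24)=1504, (6*-4 - 12*-34)=384, (12*26 - 5*-4)=332, (5*-24 - -40*26)=920; twice the area = |3140| = 3140; area = 1570; boundary points = 2 + 6 + 1 + 5 = 14; strictly interior points = area - boundary/2 + 1 = 1564; answer 1564
Step 3: R2 = 1564; r = 8; total draws C(14,6) = 3003; favorable C(8,4)*C(6,2) = 1050; P = 50/143; answer 50/143

50/143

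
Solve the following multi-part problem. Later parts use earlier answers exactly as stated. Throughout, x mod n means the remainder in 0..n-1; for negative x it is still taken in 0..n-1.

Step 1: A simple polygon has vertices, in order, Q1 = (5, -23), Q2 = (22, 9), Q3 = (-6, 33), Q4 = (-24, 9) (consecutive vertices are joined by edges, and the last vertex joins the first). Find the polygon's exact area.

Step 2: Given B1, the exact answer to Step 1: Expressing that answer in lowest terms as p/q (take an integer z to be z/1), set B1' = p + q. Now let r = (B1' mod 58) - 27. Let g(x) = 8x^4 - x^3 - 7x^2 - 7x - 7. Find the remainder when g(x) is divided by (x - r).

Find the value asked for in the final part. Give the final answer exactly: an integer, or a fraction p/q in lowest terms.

Step 1: cross terms: (5*9 - 22*-23)=551, (22*33 - -6*9)=780, (-6*9 - -24*33)=738, (-24*-23 - 5*9)=507; twice the area = |2576| = 2576; area = 1288; answer 1288
Step 2: B1 = 1288; threaded value p + q = 1289; r = -14; remainder = value at the root: 8*(-14)^4 - 1*(-14)^3 - 7*(-14)^2 - 7*(-14)^1 - 7 = (307328) + (2744) + (-1372) + (98) + (-7) = 308791; answer 308791

308791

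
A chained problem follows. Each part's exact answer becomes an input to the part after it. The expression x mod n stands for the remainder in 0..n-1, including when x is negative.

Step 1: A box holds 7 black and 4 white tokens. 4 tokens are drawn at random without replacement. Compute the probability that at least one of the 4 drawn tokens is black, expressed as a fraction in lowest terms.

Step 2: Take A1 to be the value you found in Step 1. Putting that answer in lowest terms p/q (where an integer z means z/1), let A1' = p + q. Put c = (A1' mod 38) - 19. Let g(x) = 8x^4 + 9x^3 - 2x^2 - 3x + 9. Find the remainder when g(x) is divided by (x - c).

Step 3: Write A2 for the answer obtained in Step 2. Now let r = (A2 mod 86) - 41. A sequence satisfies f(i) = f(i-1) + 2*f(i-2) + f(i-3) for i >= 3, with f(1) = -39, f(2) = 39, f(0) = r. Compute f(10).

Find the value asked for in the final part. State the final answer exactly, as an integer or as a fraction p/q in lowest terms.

Step 1: total draws C(11,4) = 330; complement C(4,4) = 1; favorable 330 - 1 = 329; P = 329/330; answer 329/330
Step 2: A1 = 329/330; threaded value p + q = 659; c = -6; remainder = value at the root: 8*(-6)^4 + 9*(-6)^3 - 2*(-6)^2 - 3*(-6)^1 + 9 = (10368) + (-1944) + (-72) + (18) + (9) = 8379; answer 8379
Step 3: A2 = 8379; r = -4; f(3) = 1*(39) + 2*(-39) + 1*(-4) = -43; iterating: f(3)=-43, f(4)=-4, f(5)=-51, f(6)=-102, f(7)=-208, f(8)=-463, f(9)=-981, f(10)=-2115; answer -2115

-2115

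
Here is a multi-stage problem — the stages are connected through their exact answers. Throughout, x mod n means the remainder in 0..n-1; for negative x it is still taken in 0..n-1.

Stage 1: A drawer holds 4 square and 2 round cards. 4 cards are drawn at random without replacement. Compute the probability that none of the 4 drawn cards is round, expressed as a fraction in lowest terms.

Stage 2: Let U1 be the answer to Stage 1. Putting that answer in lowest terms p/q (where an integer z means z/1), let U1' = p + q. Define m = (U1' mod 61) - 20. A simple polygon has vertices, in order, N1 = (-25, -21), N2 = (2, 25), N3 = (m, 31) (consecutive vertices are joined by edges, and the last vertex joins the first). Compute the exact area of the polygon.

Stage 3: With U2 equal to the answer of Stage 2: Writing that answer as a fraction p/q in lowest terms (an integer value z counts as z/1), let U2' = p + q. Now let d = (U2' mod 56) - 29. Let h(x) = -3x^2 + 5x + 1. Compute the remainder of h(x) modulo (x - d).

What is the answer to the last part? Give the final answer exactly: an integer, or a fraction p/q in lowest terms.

Stage 1: total draws C(6,4) = 15; favorable C(4,4) = 1; P = 1/15; answer 1/15
Stage 2: U1 = 1/15; threaded value p + q = 16; m = -4; cross terms: (-25*25 - 2*-21)=-583, (2*31 - -4*25)=162, (-4*-21 - -25*31)=859; twice the area = |438| = 438; area = 219; answer 219
Stage 3: U2 = 219; threaded value p + q = 220; d = 23; remainder = value at the root: -3*(23)^2 + 5*(23)^1 + 1 = (-1587) + (115) + (1) = -1471; answer -1471

-1471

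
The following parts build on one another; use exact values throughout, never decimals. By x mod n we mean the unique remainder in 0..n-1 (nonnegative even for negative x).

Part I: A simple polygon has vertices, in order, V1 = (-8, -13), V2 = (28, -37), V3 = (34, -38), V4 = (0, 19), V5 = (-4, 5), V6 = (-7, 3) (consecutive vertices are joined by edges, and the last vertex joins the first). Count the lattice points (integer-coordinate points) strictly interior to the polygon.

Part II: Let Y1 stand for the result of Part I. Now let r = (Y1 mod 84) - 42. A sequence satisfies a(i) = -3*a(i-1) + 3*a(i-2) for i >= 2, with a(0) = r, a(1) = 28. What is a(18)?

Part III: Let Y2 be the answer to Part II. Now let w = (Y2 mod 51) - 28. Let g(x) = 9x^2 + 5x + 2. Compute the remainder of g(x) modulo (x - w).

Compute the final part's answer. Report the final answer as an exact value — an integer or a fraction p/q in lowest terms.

408

Part I: cross terms: (-8*-37 - 28*-13)=660, (28*-38 - 34*-37)=194, (34*19 - 0*-38)=646, (0*5 - -4*19)=76, (-4*3 - -7*5)=23, (-7*-13 - -8*3)=115; twice the area = |1714| = 1714; area = 857; boundary points = 12 + 1 + 1 + 2 + 1 + 1 = 18; strictly interior points = area - boundary/2 + 1 = 849; answer 849
Part II: Y1 = 849; r = -33; a(2) = -3*(28) + 3*(-33) = -183; iterating: a(2)=-183, a(3)=633, a(4)=-2448, a(5)=9243, a(6)=-35073, a(7)=132948, a(8)=-504063, a(9)=1911033, a(10)=-7245288, a(11)=27468963, a(12)=-104142753, a(13)=394835148, a(14)=-1496933703, a(15)=5675306553, a(16)=-21516720768, a(17)=81576081963, a(18)=-309278408193; answer -309278408193
Part III: Y2 = -309278408193; w = -7; remainder = value at the root: 9*(-7)^2 + 5*(-7)^1 + 2 = (441) + (-35) + (2) = 408; answer 408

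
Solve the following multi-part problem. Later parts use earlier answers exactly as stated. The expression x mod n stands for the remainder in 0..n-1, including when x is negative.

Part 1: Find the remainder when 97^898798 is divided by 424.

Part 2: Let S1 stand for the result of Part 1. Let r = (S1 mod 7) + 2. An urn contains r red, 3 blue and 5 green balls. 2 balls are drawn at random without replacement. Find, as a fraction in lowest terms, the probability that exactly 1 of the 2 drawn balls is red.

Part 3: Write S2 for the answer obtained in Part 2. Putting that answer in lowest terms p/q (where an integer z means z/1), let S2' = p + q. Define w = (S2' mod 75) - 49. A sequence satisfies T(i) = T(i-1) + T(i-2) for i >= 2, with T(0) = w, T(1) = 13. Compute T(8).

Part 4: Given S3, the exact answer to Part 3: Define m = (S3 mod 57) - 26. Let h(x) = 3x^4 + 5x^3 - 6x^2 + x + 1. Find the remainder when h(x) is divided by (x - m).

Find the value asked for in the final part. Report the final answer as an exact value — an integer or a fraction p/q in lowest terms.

Part 1: squarings mod 424: 97^1=97, 97^2=81, 97^4=201, 97^8=121, 97^16=225, 97^32=169, 97^64=153, 97^128=89, 97^256=289, 97^512=417, 97^1024=49, 97^2048=281, 97^4096=97, 97^8192=81, 97^16384=201, 97^32768=121, 97^65536=225, 97^131072=169, 97^262144=153, 97^524288=89; 97^898798 = 97^2 * 97^4 * 97^8 * 97^32 * 97^64 * 97^128 * 97^512 * 97^1024 * 97^4096 * 97^8192 * 97^32768 * 97^65536 * 97^262144 * 97^524288 = 201 (mod 424); answer 201
Part 2: S1 = 201; r = 7; total draws C(15,2) = 105; favorable C(7,1)*C(8,1) = 56; P = 8/15; answer 8/15
Part 3: S2 = 8/15; threaded value p + q = 23; w = -26; T(2) = 1*(13) + 1*(-26) = -13; iterating: T(2)=-13, T(3)=0, T(4)=-13, T(5)=-13, T(6)=-26, T(7)=-39, T(8)=-65; answer -65
Part 4: S3 = -65; m = 23; remainder = value at the root: 3*(23)^4 + 5*(23)^3 - 6*(23)^2 + 1*(23)^1 + 1 = (839523) + (60835) + (-3174) + (23) + (1) = 897208; answer 897208

897208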